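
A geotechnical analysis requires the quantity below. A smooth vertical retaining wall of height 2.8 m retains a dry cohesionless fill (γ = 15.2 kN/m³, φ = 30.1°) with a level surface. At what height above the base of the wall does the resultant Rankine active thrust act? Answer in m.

0.933 m

K_a = 0.3320.
The pressure distribution is triangular, so the resultant acts at H/3 above the base = 2.8/3 = 0.9333 m.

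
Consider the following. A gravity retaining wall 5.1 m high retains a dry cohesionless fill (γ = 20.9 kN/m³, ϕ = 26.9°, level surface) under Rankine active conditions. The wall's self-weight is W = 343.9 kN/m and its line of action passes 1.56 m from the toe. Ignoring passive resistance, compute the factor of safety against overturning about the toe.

K_a = tan²(45° − 26.9°/2) = 0.3770.
P_a = ½K_aγH² = 0.5×0.3770×20.9×5.1² = 102.5 kN/m, acting at H/3 = 1.700 m above the base.
Overturning moment M_o = P_a × H/3 = 102.5 × 1.700 = 174.2.
Resisting moment M_r = W × 1.56 = 343.9 × 1.56 = 536.5.
FS_overturning = M_r/M_o = 536.5/174.2 = 3.080.

3.08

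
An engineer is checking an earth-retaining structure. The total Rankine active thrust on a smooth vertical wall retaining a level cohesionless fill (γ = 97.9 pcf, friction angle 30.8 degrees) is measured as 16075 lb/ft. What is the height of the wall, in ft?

K_a = 0.3227. P_a = ½ K_a γ H² ⇒ H = √(2P_a/(K_a γ)).
H = √(2×16075/(0.3227×97.9)) = 31.90 ft.

31.9 ft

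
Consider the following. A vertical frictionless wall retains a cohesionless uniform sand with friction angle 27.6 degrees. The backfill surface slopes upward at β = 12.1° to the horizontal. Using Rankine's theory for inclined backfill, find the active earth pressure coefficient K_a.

0.397

K_a = cos β · (cos β − √(cos²β − cos²φ)) / (cos β + √(cos²β − cos²φ)).
cos β = 0.9778, cos φ = 0.8862, √(cos²β − cos²φ) = 0.4132.
K_a = 0.9778 × (0.9778 − 0.4132)/(0.9778 + 0.4132) = 0.3969.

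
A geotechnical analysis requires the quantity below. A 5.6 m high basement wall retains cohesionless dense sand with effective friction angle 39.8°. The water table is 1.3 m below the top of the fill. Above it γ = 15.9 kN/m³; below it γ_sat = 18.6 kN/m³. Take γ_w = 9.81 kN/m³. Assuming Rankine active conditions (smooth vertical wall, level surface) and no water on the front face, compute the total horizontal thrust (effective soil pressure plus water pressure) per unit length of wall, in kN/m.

K_a = tan²(45° − φ/2) = 0.2194.
γ' = 18.6 − 9.81 = 8.790 kN/m³. Depth below WT = 4.3 m.
σ'_h at WT = K_a γ d_w = 4.536 kPa; at base = 4.536 + K_a γ' × 4.3 = 12.83 kPa.
P₁ (0–1.3 m) = ½×4.536×1.3 = 2.948. P₂ (1.3–5.6 m) = ½(4.536+12.83)×4.3 = 37.33.
P_w = ½ γ_w h₂² = 0.5×9.81×4.3² = 90.69. Total = 2.948+37.33+90.69 = 131.0 kN/m.

131 kN/m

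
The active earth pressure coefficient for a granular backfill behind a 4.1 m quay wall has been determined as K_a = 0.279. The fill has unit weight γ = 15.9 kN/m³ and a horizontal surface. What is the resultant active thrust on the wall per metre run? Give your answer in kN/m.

P = ½ K_a γ H² = 0.5 × 0.279 × 15.9 × 4.1² = 37.29 kN/m.

37.3 kN/m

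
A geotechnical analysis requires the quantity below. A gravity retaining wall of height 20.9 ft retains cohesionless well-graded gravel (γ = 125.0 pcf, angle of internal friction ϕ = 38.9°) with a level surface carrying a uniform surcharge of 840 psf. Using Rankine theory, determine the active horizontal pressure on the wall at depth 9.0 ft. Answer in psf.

K_a = (1 − sin φ)/(1 + sin φ) = 0.2285.
σ_v = γz + q = 125.0 × 9.0 + 840 = 1965 psf.
σ_h = K_a σ_v = 0.2285 × 1965 = 449.1 psf.

449 psf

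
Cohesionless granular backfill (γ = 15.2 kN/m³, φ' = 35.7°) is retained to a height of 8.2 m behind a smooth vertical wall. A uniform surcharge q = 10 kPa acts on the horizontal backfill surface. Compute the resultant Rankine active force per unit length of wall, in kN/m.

156 kN/m

K_a = tan²(45° − φ/2) = 0.2630.
Soil triangle: ½ K_a γ H² = 0.5×0.2630×15.2×8.2² = 134.4 kN/m.
Surcharge rectangle: K_a q H = 0.2630×10×8.2 = 21.57 kN/m.
Total = 134.4 + 21.57 = 156.0 kN/m.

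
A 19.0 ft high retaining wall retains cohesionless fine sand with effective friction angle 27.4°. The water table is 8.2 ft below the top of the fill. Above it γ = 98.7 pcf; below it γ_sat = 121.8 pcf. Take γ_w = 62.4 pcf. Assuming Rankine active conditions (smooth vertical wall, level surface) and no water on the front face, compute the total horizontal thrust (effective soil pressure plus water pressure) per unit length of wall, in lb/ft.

K_a = tan²(45° − φ/2) = 0.3697.
γ' = 121.8 − 62.4 = 59.40 pcf. Depth below WT = 10.8 ft.
σ'_h at WT = K_a γ d_w = 299.2 psf; at base = 299.2 + K_a γ' × 10.8 = 536.3 psf.
P₁ (0–8.2 ft) = ½×299.2×8.2 = 1227. P₂ (8.2–19.0 ft) = ½(299.2+536.3)×10.8 = 4512.
P_w = ½ γ_w h₂² = 0.5×62.4×10.8² = 3639. Total = 1227+4512+3639 = 9378 lb/ft.

9380 lb/ft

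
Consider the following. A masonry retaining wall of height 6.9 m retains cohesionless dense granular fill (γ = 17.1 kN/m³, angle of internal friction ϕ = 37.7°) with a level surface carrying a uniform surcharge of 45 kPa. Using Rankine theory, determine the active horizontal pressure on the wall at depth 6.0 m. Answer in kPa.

35.6 kPa

K_a = (1 − sin φ)/(1 + sin φ) = 0.2411.
σ_v = γz + q = 17.1 × 6.0 + 45 = 147.6 kPa.
σ_h = K_a σ_v = 0.2411 × 147.6 = 35.58 kPa.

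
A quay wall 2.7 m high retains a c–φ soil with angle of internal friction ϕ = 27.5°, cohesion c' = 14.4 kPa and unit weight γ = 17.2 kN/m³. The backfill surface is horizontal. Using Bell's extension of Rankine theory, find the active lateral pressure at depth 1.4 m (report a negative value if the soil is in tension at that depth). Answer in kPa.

K_a = (1 − sin φ)/(1 + sin φ) = 0.3682.
σ_a = K_a γ z − 2c√K_a = 0.3682×17.2×1.4 − 2×14.4×0.6068 = -8.609 kPa.

-8.61 kPa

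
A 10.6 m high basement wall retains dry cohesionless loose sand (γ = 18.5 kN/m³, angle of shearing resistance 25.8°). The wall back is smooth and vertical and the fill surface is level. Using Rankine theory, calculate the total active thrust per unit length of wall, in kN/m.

409 kN/m

K_a = tan²(45° − φ/2) = 0.3935.
P_a = ½ K_a γ H² = 0.5 × 0.3935 × 18.5 × 10.6² = 409.0 kN/m.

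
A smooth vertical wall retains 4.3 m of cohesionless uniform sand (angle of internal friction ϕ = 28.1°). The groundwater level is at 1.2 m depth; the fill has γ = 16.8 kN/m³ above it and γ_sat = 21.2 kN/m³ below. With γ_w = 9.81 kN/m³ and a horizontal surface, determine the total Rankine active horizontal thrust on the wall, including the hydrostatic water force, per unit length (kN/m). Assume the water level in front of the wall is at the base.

93.6 kN/m

K_a = tan²(45° − φ/2) = 0.3596.
γ' = 21.2 − 9.81 = 11.39 kN/m³. Depth below WT = 3.1 m.
σ'_h at WT = K_a γ d_w = 7.250 kPa; at base = 7.250 + K_a γ' × 3.1 = 19.95 kPa.
P₁ (0–1.2 m) = ½×7.250×1.2 = 4.350. P₂ (1.2–4.3 m) = ½(7.250+19.95)×3.1 = 42.16.
P_w = ½ γ_w h₂² = 0.5×9.81×3.1² = 47.14. Total = 4.350+42.16+47.14 = 93.64 kN/m.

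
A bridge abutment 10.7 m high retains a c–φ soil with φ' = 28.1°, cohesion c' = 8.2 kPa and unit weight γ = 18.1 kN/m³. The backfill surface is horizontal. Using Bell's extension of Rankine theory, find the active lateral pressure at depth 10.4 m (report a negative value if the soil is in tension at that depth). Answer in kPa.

K_a = (1 − sin φ)/(1 + sin φ) = 0.3596.
σ_a = K_a γ z − 2c√K_a = 0.3596×18.1×10.4 − 2×8.2×0.5997 = 57.86 kPa.

57.9 kPa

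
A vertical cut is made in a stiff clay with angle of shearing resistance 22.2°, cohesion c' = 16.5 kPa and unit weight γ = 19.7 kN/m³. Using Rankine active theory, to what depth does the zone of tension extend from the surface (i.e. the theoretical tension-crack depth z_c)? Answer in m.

K_a = tan²(45° − 22.2°/2) = 0.4515; √K_a = 0.6720.
The active pressure is zero where K_a γ z = 2c√K_a, so z_c = 2c/(γ√K_a) = 2×16.5/(19.7×0.6720) = 2.493 m.

2.49 m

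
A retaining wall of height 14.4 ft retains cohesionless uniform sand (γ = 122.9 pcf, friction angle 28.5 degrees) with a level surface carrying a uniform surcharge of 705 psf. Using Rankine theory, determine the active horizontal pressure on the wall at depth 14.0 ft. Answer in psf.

859 psf

K_a = (1 − sin φ)/(1 + sin φ) = 0.3540.
σ_v = γz + q = 122.9 × 14.0 + 705 = 2426 psf.
σ_h = K_a σ_v = 0.3540 × 2426 = 858.5 psf.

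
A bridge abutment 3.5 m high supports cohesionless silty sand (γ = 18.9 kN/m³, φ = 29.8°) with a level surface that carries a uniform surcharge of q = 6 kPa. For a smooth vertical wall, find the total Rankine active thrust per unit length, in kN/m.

46.0 kN/m

K_a = tan²(45° − φ/2) = 0.3360.
Soil triangle: ½ K_a γ H² = 0.5×0.3360×18.9×3.5² = 38.90 kN/m.
Surcharge rectangle: K_a q H = 0.3360×6×3.5 = 7.057 kN/m.
Total = 38.90 + 7.057 = 45.96 kN/m.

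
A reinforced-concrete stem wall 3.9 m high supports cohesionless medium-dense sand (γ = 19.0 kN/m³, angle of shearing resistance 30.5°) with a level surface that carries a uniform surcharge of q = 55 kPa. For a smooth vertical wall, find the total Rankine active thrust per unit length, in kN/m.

K_a = tan²(45° − φ/2) = 0.3267.
Soil triangle: ½ K_a γ H² = 0.5×0.3267×19.0×3.9² = 47.20 kN/m.
Surcharge rectangle: K_a q H = 0.3267×55×3.9 = 70.07 kN/m.
Total = 47.20 + 70.07 = 117.3 kN/m.

117 kN/m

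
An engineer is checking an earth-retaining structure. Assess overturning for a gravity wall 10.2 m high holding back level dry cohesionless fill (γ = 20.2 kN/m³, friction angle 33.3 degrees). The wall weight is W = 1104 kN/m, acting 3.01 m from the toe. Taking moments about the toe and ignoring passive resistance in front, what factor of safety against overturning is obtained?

K_a = tan²(45° − 33.3°/2) = 0.2911.
P_a = ½K_aγH² = 0.5×0.2911×20.2×10.2² = 305.9 kN/m, acting at H/3 = 3.400 m above the base.
Overturning moment M_o = P_a × H/3 = 305.9 × 3.400 = 1040.
Resisting moment M_r = W × 3.01 = 1104 × 3.01 = 3323.
FS_overturning = M_r/M_o = 3323/1040 = 3.195.

3.19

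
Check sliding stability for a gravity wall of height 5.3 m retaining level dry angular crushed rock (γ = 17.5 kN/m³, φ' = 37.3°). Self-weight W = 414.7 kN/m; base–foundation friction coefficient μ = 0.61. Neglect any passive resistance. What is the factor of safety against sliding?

K_a = tan²(45° − 37.3°/2) = 0.2453.
P_a = ½K_aγH² = 0.5×0.2453×17.5×5.3² = 60.30 kN/m, acting at H/3 = 1.767 m above the base.
FS_sliding = μW / P_a = 0.61×414.7 / 60.30 = 4.195.

4.20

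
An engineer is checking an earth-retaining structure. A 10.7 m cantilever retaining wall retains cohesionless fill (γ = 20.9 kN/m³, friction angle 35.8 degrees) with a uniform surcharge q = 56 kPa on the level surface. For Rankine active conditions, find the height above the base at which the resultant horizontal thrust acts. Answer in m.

K_a = 0.2619.
Triangular part P₁ = ½K_aγH² = 313.3 at H/3 = 3.567 m; rectangular part P₂ = K_a q H = 156.9 at H/2 = 5.350 m.
ȳ = (P₁·3.567 + P₂·5.350)/(P₁+P₂) = 4.162 m.

4.16 m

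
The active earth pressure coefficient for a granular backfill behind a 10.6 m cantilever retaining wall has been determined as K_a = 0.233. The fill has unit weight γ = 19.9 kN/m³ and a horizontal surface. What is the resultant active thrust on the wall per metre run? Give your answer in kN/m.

P = ½ K_a γ H² = 0.5 × 0.233 × 19.9 × 10.6² = 260.5 kN/m.

260 kN/m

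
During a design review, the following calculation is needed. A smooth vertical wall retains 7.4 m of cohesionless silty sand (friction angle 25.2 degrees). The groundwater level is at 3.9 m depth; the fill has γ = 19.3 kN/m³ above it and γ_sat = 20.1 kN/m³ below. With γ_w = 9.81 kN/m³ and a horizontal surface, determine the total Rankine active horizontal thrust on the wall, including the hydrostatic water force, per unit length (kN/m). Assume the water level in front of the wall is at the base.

K_a = tan²(45° − φ/2) = 0.4027.
γ' = 20.1 − 9.81 = 10.29 kN/m³. Depth below WT = 3.5 m.
σ'_h at WT = K_a γ d_w = 30.31 kPa; at base = 30.31 + K_a γ' × 3.5 = 44.82 kPa.
P₁ (0–3.9 m) = ½×30.31×3.9 = 59.11. P₂ (3.9–7.4 m) = ½(30.31+44.82)×3.5 = 131.5.
P_w = ½ γ_w h₂² = 0.5×9.81×3.5² = 60.09. Total = 59.11+131.5+60.09 = 250.7 kN/m.

251 kN/m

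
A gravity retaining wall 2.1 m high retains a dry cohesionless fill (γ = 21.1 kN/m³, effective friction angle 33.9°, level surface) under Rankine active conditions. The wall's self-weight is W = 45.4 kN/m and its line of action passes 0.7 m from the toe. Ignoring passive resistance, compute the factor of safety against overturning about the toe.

3.44

K_a = tan²(45° − 33.9°/2) = 0.2839.
P_a = ½K_aγH² = 0.5×0.2839×21.1×2.1² = 13.21 kN/m, acting at H/3 = 0.7000 m above the base.
Overturning moment M_o = P_a × H/3 = 13.21 × 0.7000 = 9.246.
Resisting moment M_r = W × 0.7 = 45.4 × 0.7 = 31.78.
FS_overturning = M_r/M_o = 31.78/9.246 = 3.437.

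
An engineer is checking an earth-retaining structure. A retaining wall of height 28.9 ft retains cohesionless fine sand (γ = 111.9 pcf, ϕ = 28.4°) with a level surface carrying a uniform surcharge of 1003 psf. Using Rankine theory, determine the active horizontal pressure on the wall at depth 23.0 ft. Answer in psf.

K_a = (1 − sin φ)/(1 + sin φ) = 0.3554.
σ_v = γz + q = 111.9 × 23.0 + 1003 = 3577 psf.
σ_h = K_a σ_v = 0.3554 × 3577 = 1271 psf.

1270 psf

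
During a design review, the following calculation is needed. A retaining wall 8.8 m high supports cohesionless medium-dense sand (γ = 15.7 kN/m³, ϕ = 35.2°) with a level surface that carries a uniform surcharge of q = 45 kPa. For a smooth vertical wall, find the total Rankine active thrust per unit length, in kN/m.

270 kN/m

K_a = tan²(45° − φ/2) = 0.2687.
Soil triangle: ½ K_a γ H² = 0.5×0.2687×15.7×8.8² = 163.3 kN/m.
Surcharge rectangle: K_a q H = 0.2687×45×8.8 = 106.4 kN/m.
Total = 163.3 + 106.4 = 269.7 kN/m.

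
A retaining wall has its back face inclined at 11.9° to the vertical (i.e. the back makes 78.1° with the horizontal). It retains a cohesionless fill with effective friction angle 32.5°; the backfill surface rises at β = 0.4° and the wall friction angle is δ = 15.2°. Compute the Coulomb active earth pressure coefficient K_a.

0.368

K_a = sin²(α+φ) / [sin²α · sin(α−δ) · (1 + √{sin(φ+δ)sin(φ−β) / (sin(α−δ)sin(α+β))})²].
With α = 78.1°, φ = 32.5°, δ = 15.2°, β = 0.4°: K_a = 0.3681.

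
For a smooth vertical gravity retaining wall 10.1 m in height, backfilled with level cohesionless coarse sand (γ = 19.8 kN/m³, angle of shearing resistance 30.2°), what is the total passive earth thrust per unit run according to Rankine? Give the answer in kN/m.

3050 kN/m

K_p = tan²(45° + φ/2) = 3.024.
P_p = ½ K_p γ H² = 0.5 × 3.024 × 19.8 × 10.1² = 3054 kN/m.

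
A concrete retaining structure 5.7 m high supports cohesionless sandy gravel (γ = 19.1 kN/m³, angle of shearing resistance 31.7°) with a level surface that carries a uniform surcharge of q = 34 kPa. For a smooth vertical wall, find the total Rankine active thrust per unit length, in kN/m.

157 kN/m

K_a = tan²(45° − φ/2) = 0.3111.
Soil triangle: ½ K_a γ H² = 0.5×0.3111×19.1×5.7² = 96.52 kN/m.
Surcharge rectangle: K_a q H = 0.3111×34×5.7 = 60.29 kN/m.
Total = 96.52 + 60.29 = 156.8 kN/m.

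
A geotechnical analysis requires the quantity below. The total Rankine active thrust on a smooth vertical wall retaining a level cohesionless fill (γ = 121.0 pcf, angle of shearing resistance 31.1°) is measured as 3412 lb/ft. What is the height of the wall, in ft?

K_a = 0.3188. P_a = ½ K_a γ H² ⇒ H = √(2P_a/(K_a γ)).
H = √(2×3412/(0.3188×121.0)) = 13.30 ft.

13.3 ft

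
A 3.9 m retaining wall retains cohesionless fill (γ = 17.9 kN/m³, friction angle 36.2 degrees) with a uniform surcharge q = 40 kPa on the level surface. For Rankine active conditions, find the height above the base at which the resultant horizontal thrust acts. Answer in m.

K_a = 0.2574.
Triangular part P₁ = ½K_aγH² = 35.04 at H/3 = 1.300 m; rectangular part P₂ = K_a q H = 40.15 at H/2 = 1.950 m.
ȳ = (P₁·1.300 + P₂·1.950)/(P₁+P₂) = 1.647 m.

1.65 m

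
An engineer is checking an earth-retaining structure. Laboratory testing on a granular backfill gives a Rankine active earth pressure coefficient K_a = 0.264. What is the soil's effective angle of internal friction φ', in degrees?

35.6°

K_a = tan²(45° − φ/2) ⇒ 45° − φ/2 = arctan(√0.264) = 27.19°.
φ = 2(45° − 27.19°) = 35.61°.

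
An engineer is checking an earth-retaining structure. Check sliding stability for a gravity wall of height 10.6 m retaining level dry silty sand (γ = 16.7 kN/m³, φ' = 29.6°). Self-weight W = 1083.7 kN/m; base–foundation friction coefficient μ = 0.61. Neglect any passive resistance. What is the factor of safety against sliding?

K_a = tan²(45° − 29.6°/2) = 0.3387.
P_a = ½K_aγH² = 0.5×0.3387×16.7×10.6² = 317.8 kN/m, acting at H/3 = 3.533 m above the base.
FS_sliding = μW / P_a = 0.61×1083.7 / 317.8 = 2.080.

2.08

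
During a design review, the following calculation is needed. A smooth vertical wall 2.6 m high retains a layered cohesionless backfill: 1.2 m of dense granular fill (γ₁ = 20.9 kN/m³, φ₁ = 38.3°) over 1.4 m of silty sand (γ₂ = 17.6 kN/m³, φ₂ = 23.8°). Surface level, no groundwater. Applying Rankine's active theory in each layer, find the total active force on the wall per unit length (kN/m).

K_a1 = tan²(45°−38.3°/2) = 0.2347; K_a2 = tan²(45°−23.8°/2) = 0.4250.
Layer 1: σ at base = K_a1 γ₁ h₁ = 5.887 kPa; P₁ = ½×5.887×1.2 = 3.532.
Layer 2: σ_v at top = γ₁h₁ = 25.08; σ_h top = K_a2×25.08 = 10.66; σ_h base = K_a2×(25.08+17.6×1.4) = 21.13.
P₂ = ½(10.66+21.13)×1.4 = 22.25. Total P_a = 3.532+22.25 = 25.78 kN/m.

25.8 kN/m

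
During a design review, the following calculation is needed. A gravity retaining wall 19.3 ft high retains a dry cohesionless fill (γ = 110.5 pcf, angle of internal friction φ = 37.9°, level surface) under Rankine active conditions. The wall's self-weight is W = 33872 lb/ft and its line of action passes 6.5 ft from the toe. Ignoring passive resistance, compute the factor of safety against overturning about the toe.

K_a = tan²(45° − 37.9°/2) = 0.2389.
P_a = ½K_aγH² = 0.5×0.2389×110.5×19.3² = 4917 lb/ft, acting at H/3 = 6.433 ft above the base.
Overturning moment M_o = P_a × H/3 = 4917 × 6.433 = 31640.
Resisting moment M_r = W × 6.5 = 33872 × 6.5 = 220200.
FS_overturning = M_r/M_o = 220200/31640 = 6.960.

6.96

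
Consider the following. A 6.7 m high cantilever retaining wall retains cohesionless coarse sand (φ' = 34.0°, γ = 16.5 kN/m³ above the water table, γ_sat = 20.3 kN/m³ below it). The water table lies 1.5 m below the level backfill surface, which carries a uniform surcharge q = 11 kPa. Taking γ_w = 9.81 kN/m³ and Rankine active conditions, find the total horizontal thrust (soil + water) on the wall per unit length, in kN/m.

K_a = tan²(45° − φ/2) = 0.2827.
γ' = 20.3 − 9.81 = 10.49 kN/m³. h₂ = H − d_w = 5.2 m.
σ'_h: at surface K_a·q = 3.110; at WT K_a(q+γd_w) = 10.11; at base K_a(q+γd_w+γ'h₂) = 25.53 kPa.
P₁ = ½(3.110+10.11)×1.5 = 9.913; P₂ = ½(10.11+25.53)×5.2 = 92.65; P_w = ½γ_w h₂² = 132.6.
Total = 9.913+92.65+132.6 = 235.2 kN/m.

235 kN/m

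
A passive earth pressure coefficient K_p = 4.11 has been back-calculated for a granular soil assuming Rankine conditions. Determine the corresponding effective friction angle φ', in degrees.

K_p = (1+sin φ)/(1−sin φ) ⇒ sin φ = (K_p − 1)/(K_p + 1) = 0.6086.
φ = arcsin(0.6086) = 37.49°.

37.5°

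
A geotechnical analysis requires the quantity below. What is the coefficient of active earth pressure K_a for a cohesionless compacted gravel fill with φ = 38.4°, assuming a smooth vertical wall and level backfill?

K_a = (1 − sin φ)/(1 + sin φ) = (1 − sin 38.4°)/(1 + sin 38.4°) = 0.2337.

0.234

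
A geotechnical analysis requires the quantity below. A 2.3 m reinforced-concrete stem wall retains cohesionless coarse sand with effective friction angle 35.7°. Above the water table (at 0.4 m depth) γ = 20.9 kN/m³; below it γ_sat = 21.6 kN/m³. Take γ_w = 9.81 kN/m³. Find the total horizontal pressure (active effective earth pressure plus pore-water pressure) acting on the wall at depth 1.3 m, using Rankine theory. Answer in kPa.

K_a = (1 − sin φ)/(1 + sin φ) = 0.2630.
γ' = 21.6 − 9.81 = 11.79 kN/m³.
Effective vertical stress at 1.3 m: σ'_v = 20.9×0.4 + 11.79×0.900 = 18.97 kPa.
σ'_h = K_a σ'_v = 0.2630 × 18.97 = 4.989 kPa; u = γ_w × 0.900 = 8.829 kPa.
Total σ_h = 4.989 + 8.829 = 13.82 kPa.

13.8 kPa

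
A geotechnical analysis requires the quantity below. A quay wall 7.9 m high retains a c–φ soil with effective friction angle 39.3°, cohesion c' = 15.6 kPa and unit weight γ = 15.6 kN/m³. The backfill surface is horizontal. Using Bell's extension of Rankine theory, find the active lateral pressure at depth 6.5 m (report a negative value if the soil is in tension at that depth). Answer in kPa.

K_a = (1 − sin φ)/(1 + sin φ) = 0.2245.
σ_a = K_a γ z − 2c√K_a = 0.2245×15.6×6.5 − 2×15.6×0.4738 = 7.978 kPa.

7.98 kPa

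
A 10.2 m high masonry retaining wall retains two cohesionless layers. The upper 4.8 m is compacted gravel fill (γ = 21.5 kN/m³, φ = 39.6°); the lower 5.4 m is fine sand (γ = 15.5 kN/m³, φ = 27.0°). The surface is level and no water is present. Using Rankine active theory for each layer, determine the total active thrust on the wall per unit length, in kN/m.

349 kN/m

K_a1 = tan²(45°−39.6°/2) = 0.2214; K_a2 = tan²(45°−27.0°/2) = 0.3755.
Layer 1: σ at base = K_a1 γ₁ h₁ = 22.85 kPa; P₁ = ½×22.85×4.8 = 54.84.
Layer 2: σ_v at top = γ₁h₁ = 103.2; σ_h top = K_a2×103.2 = 38.75; σ_h base = K_a2×(103.2+15.5×5.4) = 70.19.
P₂ = ½(38.75+70.19)×5.4 = 294.1. Total P_a = 54.84+294.1 = 349.0 kN/m.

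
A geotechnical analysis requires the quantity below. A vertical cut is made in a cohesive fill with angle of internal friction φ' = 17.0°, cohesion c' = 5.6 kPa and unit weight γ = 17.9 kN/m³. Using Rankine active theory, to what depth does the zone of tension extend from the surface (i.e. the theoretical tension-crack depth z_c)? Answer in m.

0.846 m

K_a = tan²(45° − 17.0°/2) = 0.5475; √K_a = 0.7400.
The active pressure is zero where K_a γ z = 2c√K_a, so z_c = 2c/(γ√K_a) = 2×5.6/(17.9×0.7400) = 0.8456 m.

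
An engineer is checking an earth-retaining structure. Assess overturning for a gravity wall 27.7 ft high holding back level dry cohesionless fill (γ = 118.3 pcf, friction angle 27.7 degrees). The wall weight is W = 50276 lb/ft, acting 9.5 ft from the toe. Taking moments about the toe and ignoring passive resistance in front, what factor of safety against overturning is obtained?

K_a = tan²(45° − 27.7°/2) = 0.3653.
P_a = ½K_aγH² = 0.5×0.3653×118.3×27.7² = 16580 lb/ft, acting at H/3 = 9.233 ft above the base.
Overturning moment M_o = P_a × H/3 = 16580 × 9.233 = 153100.
Resisting moment M_r = W × 9.5 = 50276 × 9.5 = 477600.
FS_overturning = M_r/M_o = 477600/153100 = 3.120.

3.12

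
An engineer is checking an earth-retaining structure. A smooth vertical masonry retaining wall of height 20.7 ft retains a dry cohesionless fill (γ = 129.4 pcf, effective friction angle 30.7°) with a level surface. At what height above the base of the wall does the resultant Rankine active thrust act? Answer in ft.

6.90 ft

K_a = 0.3240.
The pressure distribution is triangular, so the resultant acts at H/3 above the base = 20.7/3 = 6.900 ft.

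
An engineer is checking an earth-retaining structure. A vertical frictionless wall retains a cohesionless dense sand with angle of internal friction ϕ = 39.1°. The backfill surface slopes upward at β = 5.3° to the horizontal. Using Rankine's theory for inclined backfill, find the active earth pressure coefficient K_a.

0.229

K_a = cos β · (cos β − √(cos²β − cos²φ)) / (cos β + √(cos²β − cos²φ)).
cos β = 0.9957, cos φ = 0.7760, √(cos²β − cos²φ) = 0.6239.
K_a = 0.9957 × (0.9957 − 0.6239)/(0.9957 + 0.6239) = 0.2286.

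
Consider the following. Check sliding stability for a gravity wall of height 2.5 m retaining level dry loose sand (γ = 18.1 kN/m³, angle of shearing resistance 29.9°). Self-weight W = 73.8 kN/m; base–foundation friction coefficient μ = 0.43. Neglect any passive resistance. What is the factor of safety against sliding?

K_a = tan²(45° − 29.9°/2) = 0.3347.
P_a = ½K_aγH² = 0.5×0.3347×18.1×2.5² = 18.93 kN/m, acting at H/3 = 0.8333 m above the base.
FS_sliding = μW / P_a = 0.43×73.8 / 18.93 = 1.676.

1.68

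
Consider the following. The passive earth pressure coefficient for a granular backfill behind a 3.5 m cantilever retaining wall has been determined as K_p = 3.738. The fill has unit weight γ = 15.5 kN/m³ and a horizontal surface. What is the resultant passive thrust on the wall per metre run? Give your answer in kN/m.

355 kN/m

P = ½ K_p γ H² = 0.5 × 3.738 × 15.5 × 3.5² = 354.9 kN/m.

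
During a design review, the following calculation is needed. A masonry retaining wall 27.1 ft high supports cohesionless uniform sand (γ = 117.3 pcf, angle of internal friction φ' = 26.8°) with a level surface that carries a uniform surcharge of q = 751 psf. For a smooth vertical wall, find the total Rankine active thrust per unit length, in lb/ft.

24000 lb/ft

K_a = tan²(45° − φ/2) = 0.3785.
Soil triangle: ½ K_a γ H² = 0.5×0.3785×117.3×27.1² = 16300 lb/ft.
Surcharge rectangle: K_a q H = 0.3785×751×27.1 = 7703 lb/ft.
Total = 16300 + 7703 = 24000 lb/ft.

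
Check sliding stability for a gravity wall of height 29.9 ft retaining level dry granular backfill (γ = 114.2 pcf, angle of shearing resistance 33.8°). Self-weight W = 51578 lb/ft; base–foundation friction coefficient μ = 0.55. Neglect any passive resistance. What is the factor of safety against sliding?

K_a = tan²(45° − 33.8°/2) = 0.2851.
P_a = ½K_aγH² = 0.5×0.2851×114.2×29.9² = 14550 lb/ft, acting at H/3 = 9.967 ft above the base.
FS_sliding = μW / P_a = 0.55×51578 / 14550 = 1.949.

1.95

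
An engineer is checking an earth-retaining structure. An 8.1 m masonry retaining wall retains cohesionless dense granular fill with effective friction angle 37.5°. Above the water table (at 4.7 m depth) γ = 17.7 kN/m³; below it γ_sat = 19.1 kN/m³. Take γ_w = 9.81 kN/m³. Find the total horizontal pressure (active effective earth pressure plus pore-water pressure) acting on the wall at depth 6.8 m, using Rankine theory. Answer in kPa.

45.6 kPa

K_a = (1 − sin φ)/(1 + sin φ) = 0.2432.
γ' = 19.1 − 9.81 = 9.290 kN/m³.
Effective vertical stress at 6.8 m: σ'_v = 17.7×4.7 + 9.290×2.10 = 102.7 kPa.
σ'_h = K_a σ'_v = 0.2432 × 102.7 = 24.98 kPa; u = γ_w × 2.10 = 20.60 kPa.
Total σ_h = 24.98 + 20.60 = 45.58 kPa.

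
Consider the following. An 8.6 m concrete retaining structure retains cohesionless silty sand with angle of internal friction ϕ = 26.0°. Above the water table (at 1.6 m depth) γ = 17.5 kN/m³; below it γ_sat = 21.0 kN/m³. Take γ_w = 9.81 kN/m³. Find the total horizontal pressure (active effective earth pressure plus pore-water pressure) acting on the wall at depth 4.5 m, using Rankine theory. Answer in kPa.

K_a = (1 − sin φ)/(1 + sin φ) = 0.3905.
γ' = 21.0 − 9.81 = 11.19 kN/m³.
Effective vertical stress at 4.5 m: σ'_v = 17.5×1.6 + 11.19×2.90 = 60.45 kPa.
σ'_h = K_a σ'_v = 0.3905 × 60.45 = 23.60 kPa; u = γ_w × 2.90 = 28.45 kPa.
Total σ_h = 23.60 + 28.45 = 52.05 kPa.

52.1 kPa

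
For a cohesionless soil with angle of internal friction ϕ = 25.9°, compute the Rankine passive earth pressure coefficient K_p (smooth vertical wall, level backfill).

2.55

K_p = (1 + sin φ)/(1 − sin φ) = tan²(45° + 25.9°/2) = 2.551.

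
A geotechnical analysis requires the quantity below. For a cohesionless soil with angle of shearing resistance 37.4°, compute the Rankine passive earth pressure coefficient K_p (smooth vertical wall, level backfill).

K_p = (1 + sin φ)/(1 − sin φ) = tan²(45° + 37.4°/2) = 4.094.

4.09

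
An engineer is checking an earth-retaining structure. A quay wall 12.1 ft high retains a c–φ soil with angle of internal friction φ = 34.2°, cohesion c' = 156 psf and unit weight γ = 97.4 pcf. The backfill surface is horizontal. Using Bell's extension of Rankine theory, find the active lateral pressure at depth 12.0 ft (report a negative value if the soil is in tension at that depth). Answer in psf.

162 psf

K_a = (1 − sin φ)/(1 + sin φ) = 0.2803.
σ_a = K_a γ z − 2c√K_a = 0.2803×97.4×12.0 − 2×156×0.5295 = 162.5 psf.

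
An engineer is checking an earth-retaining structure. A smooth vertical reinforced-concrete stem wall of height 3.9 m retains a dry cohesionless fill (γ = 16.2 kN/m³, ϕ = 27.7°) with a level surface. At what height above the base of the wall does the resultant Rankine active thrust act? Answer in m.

K_a = 0.3653.
The pressure distribution is triangular, so the resultant acts at H/3 above the base = 3.9/3 = 1.300 m.

1.30 m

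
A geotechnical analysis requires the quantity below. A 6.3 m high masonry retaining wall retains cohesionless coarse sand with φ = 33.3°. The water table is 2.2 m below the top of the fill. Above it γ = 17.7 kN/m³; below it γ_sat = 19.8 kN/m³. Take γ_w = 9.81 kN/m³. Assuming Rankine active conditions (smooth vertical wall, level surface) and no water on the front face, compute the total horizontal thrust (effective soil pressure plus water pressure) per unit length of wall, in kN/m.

K_a = tan²(45° − φ/2) = 0.2911.
γ' = 19.8 − 9.81 = 9.990 kN/m³. Depth below WT = 4.1 m.
σ'_h at WT = K_a γ d_w = 11.34 kPa; at base = 11.34 + K_a γ' × 4.1 = 23.26 kPa.
P₁ (0–2.2 m) = ½×11.34×2.2 = 12.47. P₂ (2.2–6.3 m) = ½(11.34+23.26)×4.1 = 70.93.
P_w = ½ γ_w h₂² = 0.5×9.81×4.1² = 82.45. Total = 12.47+70.93+82.45 = 165.9 kN/m.

166 kN/m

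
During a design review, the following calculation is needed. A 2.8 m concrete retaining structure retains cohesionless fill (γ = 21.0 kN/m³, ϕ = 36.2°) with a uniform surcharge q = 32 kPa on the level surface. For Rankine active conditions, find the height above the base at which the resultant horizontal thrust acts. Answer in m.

1.18 m

K_a = 0.2574.
Triangular part P₁ = ½K_aγH² = 21.19 at H/3 = 0.9333 m; rectangular part P₂ = K_a q H = 23.06 at H/2 = 1.400 m.
ȳ = (P₁·0.9333 + P₂·1.400)/(P₁+P₂) = 1.177 m.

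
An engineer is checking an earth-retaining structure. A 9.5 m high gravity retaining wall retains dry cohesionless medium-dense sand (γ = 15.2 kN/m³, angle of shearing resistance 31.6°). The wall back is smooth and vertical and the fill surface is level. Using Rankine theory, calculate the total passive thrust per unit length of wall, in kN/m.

K_p = tan²(45° + φ/2) = 3.202.
P_p = ½ K_p γ H² = 0.5 × 3.202 × 15.2 × 9.5² = 2196 kN/m.

2200 kN/m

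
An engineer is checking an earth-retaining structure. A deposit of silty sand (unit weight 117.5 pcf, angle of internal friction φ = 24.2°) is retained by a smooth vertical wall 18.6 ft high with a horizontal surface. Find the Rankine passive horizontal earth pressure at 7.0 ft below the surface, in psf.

1970 psf

K_p = (1 + sin φ)/(1 − sin φ) = 2.389.
σ_h = K_p γ z = 2.389 × 117.5 × 7.0 = 1965 psf.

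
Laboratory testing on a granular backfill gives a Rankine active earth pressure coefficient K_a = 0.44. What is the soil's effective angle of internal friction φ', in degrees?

K_a = tan²(45° − φ/2) ⇒ 45° − φ/2 = arctan(√0.44) = 33.56°.
φ = 2(45° − 33.56°) = 22.89°.

22.9°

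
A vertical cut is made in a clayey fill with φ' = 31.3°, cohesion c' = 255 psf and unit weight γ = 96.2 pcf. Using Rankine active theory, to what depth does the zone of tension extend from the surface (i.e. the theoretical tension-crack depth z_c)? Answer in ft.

K_a = tan²(45° − 31.3°/2) = 0.3162; √K_a = 0.5623.
The active pressure is zero where K_a γ z = 2c√K_a, so z_c = 2c/(γ√K_a) = 2×255/(96.2×0.5623) = 9.428 ft.

9.43 ft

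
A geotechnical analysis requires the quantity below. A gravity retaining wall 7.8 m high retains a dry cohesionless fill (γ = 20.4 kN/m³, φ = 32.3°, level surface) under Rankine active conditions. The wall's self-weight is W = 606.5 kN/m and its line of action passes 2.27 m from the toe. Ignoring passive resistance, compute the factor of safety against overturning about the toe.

2.81

K_a = tan²(45° − 32.3°/2) = 0.3035.
P_a = ½K_aγH² = 0.5×0.3035×20.4×7.8² = 188.3 kN/m, acting at H/3 = 2.600 m above the base.
Overturning moment M_o = P_a × H/3 = 188.3 × 2.600 = 489.7.
Resisting moment M_r = W × 2.27 = 606.5 × 2.27 = 1377.
FS_overturning = M_r/M_o = 1377/489.7 = 2.812.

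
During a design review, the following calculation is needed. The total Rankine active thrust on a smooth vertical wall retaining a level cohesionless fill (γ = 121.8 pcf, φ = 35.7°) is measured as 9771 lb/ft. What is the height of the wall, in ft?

K_a = 0.2630. P_a = ½ K_a γ H² ⇒ H = √(2P_a/(K_a γ)).
H = √(2×9771/(0.2630×121.8)) = 24.70 ft.

24.7 ft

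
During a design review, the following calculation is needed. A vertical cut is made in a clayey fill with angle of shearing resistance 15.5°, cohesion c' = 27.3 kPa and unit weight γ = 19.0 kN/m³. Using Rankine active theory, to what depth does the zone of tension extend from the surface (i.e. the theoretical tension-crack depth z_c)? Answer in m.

K_a = tan²(45° − 15.5°/2) = 0.5782; √K_a = 0.7604.
The active pressure is zero where K_a γ z = 2c√K_a, so z_c = 2c/(γ√K_a) = 2×27.3/(19.0×0.7604) = 3.779 m.

3.78 m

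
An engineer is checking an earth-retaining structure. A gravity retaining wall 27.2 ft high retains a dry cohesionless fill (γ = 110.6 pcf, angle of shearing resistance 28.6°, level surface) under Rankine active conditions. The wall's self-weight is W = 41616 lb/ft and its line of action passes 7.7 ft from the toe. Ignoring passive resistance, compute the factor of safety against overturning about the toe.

K_a = tan²(45° − 28.6°/2) = 0.3525.
P_a = ½K_aγH² = 0.5×0.3525×110.6×27.2² = 14420 lb/ft, acting at H/3 = 9.067 ft above the base.
Overturning moment M_o = P_a × H/3 = 14420 × 9.067 = 130800.
Resisting moment M_r = W × 7.7 = 41616 × 7.7 = 320400.
FS_overturning = M_r/M_o = 320400/130800 = 2.450.

2.45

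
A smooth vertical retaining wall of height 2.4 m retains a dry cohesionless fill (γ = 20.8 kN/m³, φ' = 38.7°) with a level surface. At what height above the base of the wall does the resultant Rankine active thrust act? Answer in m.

0.800 m

K_a = 0.2306.
The pressure distribution is triangular, so the resultant acts at H/3 above the base = 2.4/3 = 0.8000 m.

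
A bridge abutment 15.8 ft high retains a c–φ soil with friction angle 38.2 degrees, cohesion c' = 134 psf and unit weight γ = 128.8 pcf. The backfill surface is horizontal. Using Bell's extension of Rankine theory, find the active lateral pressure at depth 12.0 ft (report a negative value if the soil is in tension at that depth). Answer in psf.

234 psf

K_a = (1 − sin φ)/(1 + sin φ) = 0.2358.
σ_a = K_a γ z − 2c√K_a = 0.2358×128.8×12.0 − 2×134×0.4856 = 234.3 psf.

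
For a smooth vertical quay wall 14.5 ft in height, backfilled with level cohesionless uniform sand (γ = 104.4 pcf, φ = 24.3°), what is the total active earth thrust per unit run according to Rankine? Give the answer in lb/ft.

K_a = tan²(45° − φ/2) = 0.4169.
P_a = ½ K_a γ H² = 0.5 × 0.4169 × 104.4 × 14.5² = 4576 lb/ft.

4580 lb/ft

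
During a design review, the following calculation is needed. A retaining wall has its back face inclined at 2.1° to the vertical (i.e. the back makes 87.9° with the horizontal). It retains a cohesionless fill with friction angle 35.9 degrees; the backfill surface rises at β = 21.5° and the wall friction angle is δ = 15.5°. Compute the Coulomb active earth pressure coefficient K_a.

K_a = sin²(α+φ) / [sin²α · sin(α−δ) · (1 + √{sin(φ+δ)sin(φ−β) / (sin(α−δ)sin(α+β))})²].
With α = 87.9°, φ = 35.9°, δ = 15.5°, β = 21.5°: K_a = 0.3380.

0.338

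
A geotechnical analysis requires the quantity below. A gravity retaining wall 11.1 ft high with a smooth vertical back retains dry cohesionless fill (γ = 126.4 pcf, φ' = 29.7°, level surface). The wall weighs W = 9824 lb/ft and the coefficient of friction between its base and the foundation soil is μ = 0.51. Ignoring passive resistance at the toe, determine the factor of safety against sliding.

K_a = tan²(45° − 29.7°/2) = 0.3374.
P_a = ½K_aγH² = 0.5×0.3374×126.4×11.1² = 2627 lb/ft, acting at H/3 = 3.700 ft above the base.
FS_sliding = μW / P_a = 0.51×9824 / 2627 = 1.907.

1.91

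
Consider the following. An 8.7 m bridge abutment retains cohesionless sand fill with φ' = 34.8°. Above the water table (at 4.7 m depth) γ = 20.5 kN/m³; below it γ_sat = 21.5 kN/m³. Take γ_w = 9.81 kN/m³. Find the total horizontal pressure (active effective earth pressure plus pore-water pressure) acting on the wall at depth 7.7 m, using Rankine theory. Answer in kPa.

65.3 kPa

K_a = (1 − sin φ)/(1 + sin φ) = 0.2733.
γ' = 21.5 − 9.81 = 11.69 kN/m³.
Effective vertical stress at 7.7 m: σ'_v = 20.5×4.7 + 11.69×3.00 = 131.4 kPa.
σ'_h = K_a σ'_v = 0.2733 × 131.4 = 35.92 kPa; u = γ_w × 3.00 = 29.43 kPa.
Total σ_h = 35.92 + 29.43 = 65.35 kPa.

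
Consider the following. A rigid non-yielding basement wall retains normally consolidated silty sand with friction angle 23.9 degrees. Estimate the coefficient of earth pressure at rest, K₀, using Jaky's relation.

0.595

K₀ = 1 − sin φ' = 1 − sin 23.9° = 0.5949.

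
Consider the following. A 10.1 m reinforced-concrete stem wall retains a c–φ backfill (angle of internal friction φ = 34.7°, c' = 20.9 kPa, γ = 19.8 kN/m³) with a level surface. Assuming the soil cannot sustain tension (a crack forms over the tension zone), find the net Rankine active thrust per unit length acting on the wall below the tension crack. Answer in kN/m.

100 kN/m

K_a = 0.2745; √K_a = 0.5239.
Tension-crack depth z_c = 2c/(γ√K_a) = 2×20.9/(19.8×0.5239) = 4.030 m.
σ_a at base = K_a γ H − 2c√K_a = 0.2745×19.8×10.1 − 2×20.9×0.5239 = 32.99 kPa.
P_a = ½ × 32.99 × (H − z_c) = 0.5×32.99×6.070 = 100.1 kN/m.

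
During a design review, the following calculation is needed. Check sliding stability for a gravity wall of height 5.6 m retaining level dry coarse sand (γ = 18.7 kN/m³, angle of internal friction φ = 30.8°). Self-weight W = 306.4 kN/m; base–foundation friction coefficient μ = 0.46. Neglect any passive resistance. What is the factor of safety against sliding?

K_a = tan²(45° − 30.8°/2) = 0.3227.
P_a = ½K_aγH² = 0.5×0.3227×18.7×5.6² = 94.62 kN/m, acting at H/3 = 1.867 m above the base.
FS_sliding = μW / P_a = 0.46×306.4 / 94.62 = 1.490.

1.49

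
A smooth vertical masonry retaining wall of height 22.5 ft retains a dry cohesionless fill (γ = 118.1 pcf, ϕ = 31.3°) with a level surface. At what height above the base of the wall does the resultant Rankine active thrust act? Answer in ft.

7.50 ft

K_a = 0.3162.
The pressure distribution is triangular, so the resultant acts at H/3 above the base = 22.5/3 = 7.500 ft.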